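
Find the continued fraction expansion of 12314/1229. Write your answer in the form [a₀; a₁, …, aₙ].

[10; 51, 4, 1, 4]

12314 = 10·1229 + 24, so a_0 = 10
1229 = 51·24 + 5, so a_1 = 51
24 = 4·5 + 4, so a_2 = 4
5 = 1·4 + 1, so a_3 = 1
4 = 4·1 + 0, so a_4 = 4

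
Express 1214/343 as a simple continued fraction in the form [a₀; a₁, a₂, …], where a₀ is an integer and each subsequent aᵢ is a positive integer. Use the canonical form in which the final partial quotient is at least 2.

1214 ÷ 343 → quotient 3, remainder 185
343 ÷ 185 → quotient 1, remainder 158
185 ÷ 158 → quotient 1, remainder 27
158 ÷ 27 → quotient 5, remainder 23
27 ÷ 23 → quotient 1, remainder 4
23 ÷ 4 → quotient 5, remainder 3
4 ÷ 3 → quotient 1, remainder 1
3 ÷ 1 → quotient 3, remainder 0

[3; 1, 1, 5, 1, 5, 1, 3]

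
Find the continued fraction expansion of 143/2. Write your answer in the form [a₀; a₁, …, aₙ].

⌊143/2⌋ = 71, remainder 1
⌊2/1⌋ = 2, remainder 0

[71; 2]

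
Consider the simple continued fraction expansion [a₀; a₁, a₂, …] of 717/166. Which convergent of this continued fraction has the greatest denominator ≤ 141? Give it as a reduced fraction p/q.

List convergents until the denominator exceeds the bound:
a_0 = 4: 4/1  (≤ bound)
a_1 = 3: 13/3  (≤ bound)
a_2 = 7: 95/22  (≤ bound)
a_3 = 1: 108/25  (≤ bound)
a_4 = 1: 203/47  (≤ bound)
a_5 = 3: 717/166  (> 141, stop)

203/47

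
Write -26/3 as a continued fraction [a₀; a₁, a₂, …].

Repeatedly divide and take the remainder:
-26 = -9·3 + 1, so a_0 = -9
3 = 3·1 + 0, so a_1 = 3

[-9; 3]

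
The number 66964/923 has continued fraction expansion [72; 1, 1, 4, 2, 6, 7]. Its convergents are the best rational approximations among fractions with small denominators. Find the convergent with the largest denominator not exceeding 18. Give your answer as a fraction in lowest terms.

List convergents until the denominator exceeds the bound:
a_0 = 72: 72/1  (≤ bound)
a_1 = 1: 73/1  (≤ bound)
a_2 = 1: 145/2  (≤ bound)
a_3 = 4: 653/9  (≤ bound)
a_4 = 2: 1451/20  (> 18, stop)

653/9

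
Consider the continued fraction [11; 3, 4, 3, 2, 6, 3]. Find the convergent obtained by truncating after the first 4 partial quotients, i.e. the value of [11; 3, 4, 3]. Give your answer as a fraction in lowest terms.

Start with 3.
4 + 1/(3/1) = 4 + 1/3 = 13/3
3 + 1/(13/3) = 3 + 3/13 = 42/13
11 + 1/(42/13) = 11 + 13/42 = 475/42

475/42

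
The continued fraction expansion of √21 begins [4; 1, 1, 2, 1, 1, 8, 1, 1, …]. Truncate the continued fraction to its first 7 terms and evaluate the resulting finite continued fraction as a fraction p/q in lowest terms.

Start with 8.
1 + 1/(8/1) = 1 + 1/8 = 9/8
1 + 1/(9/8) = 1 + 8/9 = 17/9
2 + 1/(17/9) = 2 + 9/17 = 43/17
1 + 1/(43/17) = 1 + 17/43 = 60/43
1 + 1/(60/43) = 1 + 43/60 = 103/60
4 + 1/(103/60) = 4 + 60/103 = 472/103

472/103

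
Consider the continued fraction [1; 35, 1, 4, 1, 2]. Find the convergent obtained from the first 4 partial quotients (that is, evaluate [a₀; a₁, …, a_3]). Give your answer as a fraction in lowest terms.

a_0 = 1: 1/1
a_1 = 35: 36/35
a_2 = 1: 37/36
a_3 = 4: 184/179

184/179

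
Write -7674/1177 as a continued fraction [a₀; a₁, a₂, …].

[-7; 2, 12, 47]

Run the Euclidean algorithm, recording each quotient:
⌊-7674/1177⌋ = -7, remainder 565
⌊1177/565⌋ = 2, remainder 47
⌊565/47⌋ = 12, remainder 1
⌊47/1⌋ = 47, remainder 0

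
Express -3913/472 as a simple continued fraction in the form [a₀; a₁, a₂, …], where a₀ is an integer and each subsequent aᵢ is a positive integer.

Repeatedly divide and take the remainder:
-3913 ÷ 472 → quotient -9, remainder 335
472 ÷ 335 → quotient 1, remainder 137
335 ÷ 137 → quotient 2, remainder 61
137 ÷ 61 → quotient 2, remainder 15
61 ÷ 15 → quotient 4, remainder 1
15 ÷ 1 → quotient 15, remainder 0

[-9; 1, 2, 2, 4, 15]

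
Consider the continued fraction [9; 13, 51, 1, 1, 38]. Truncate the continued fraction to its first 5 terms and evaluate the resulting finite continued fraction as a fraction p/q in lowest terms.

12172/1341

a_0 = 9: 9/1
a_1 = 13: 118/13
a_2 = 51: 6027/664
a_3 = 1: 6145/677
a_4 = 1: 12172/1341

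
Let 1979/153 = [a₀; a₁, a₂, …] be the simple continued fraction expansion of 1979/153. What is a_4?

3

1979 = 12·153 + 143, so a_0 = 12
153 = 1·143 + 10, so a_1 = 1
143 = 14·10 + 3, so a_2 = 14
10 = 3·3 + 1, so a_3 = 3
3 = 3·1 + 0, so a_4 = 3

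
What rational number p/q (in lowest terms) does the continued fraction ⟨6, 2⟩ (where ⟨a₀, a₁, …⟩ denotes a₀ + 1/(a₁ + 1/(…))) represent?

13/2

a_0 = 6: 6/1
a_1 = 2: 13/2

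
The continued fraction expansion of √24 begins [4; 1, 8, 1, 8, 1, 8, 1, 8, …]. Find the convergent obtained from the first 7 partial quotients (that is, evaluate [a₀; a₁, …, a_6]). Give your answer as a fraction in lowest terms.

4316/881

Collapse the nested fraction from the inside out:
Start with 8.
1 + 1/(8/1) = 1 + 1/8 = 9/8
8 + 1/(9/8) = 8 + 8/9 = 80/9
1 + 1/(80/9) = 1 + 9/80 = 89/80
8 + 1/(89/80) = 8 + 80/89 = 792/89
1 + 1/(792/89) = 1 + 89/792 = 881/792
4 + 1/(881/792) = 4 + 792/881 = 4316/881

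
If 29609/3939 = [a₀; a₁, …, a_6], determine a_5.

4

Repeatedly divide and take the remainder:
29609 = 7·3939 + 2036, so a_0 = 7
3939 = 1·2036 + 1903, so a_1 = 1
2036 = 1·1903 + 133, so a_2 = 1
1903 = 14·133 + 41, so a_3 = 14
133 = 3·41 + 10, so a_4 = 3
41 = 4·10 + 1, so a_5 = 4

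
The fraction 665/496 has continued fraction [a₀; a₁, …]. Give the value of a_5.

⌊665/496⌋ = 1, remainder 169
⌊496/169⌋ = 2, remainder 158
⌊169/158⌋ = 1, remainder 11
⌊158/11⌋ = 14, remainder 4
⌊11/4⌋ = 2, remainder 3
⌊4/3⌋ = 1, remainder 1

1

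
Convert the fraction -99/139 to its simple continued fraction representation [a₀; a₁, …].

⌊-99/139⌋ = -1, remainder 40
⌊139/40⌋ = 3, remainder 19
⌊40/19⌋ = 2, remainder 2
⌊19/2⌋ = 9, remainder 1
⌊2/1⌋ = 2, remainder 0

[-1; 3, 2, 9, 2]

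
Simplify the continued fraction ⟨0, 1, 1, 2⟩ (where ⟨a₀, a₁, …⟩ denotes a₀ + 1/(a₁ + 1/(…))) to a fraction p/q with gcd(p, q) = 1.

a_0 = 0: 0/1
a_1 = 1: 1/1
a_2 = 1: 1/2
a_3 = 2: 3/5

3/5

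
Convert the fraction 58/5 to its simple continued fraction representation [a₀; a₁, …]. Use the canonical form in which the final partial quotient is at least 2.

58 = 11·5 + 3, so a_0 = 11
5 = 1·3 + 2, so a_1 = 1
3 = 1·2 + 1, so a_2 = 1
2 = 2·1 + 0, so a_3 = 2

[11; 1, 1, 2]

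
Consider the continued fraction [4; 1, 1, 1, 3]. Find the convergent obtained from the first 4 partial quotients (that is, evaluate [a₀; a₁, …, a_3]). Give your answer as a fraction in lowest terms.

14/3

Build up convergents one term at a time:
a_0 = 4: 4/1
a_1 = 1: 5/1
a_2 = 1: 9/2
a_3 = 1: 14/3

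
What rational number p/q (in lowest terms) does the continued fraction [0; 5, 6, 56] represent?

Start with 56.
6 + 1/(56/1) = 6 + 1/56 = 337/56
5 + 1/(337/56) = 5 + 56/337 = 1741/337
0 + 1/(1741/337) = 0 + 337/1741 = 337/1741

337/1741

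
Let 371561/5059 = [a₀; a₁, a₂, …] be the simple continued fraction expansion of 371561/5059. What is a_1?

Repeatedly divide and take the remainder:
371561 ÷ 5059 → quotient 73, remainder 2254
5059 ÷ 2254 → quotient 2, remainder 551

2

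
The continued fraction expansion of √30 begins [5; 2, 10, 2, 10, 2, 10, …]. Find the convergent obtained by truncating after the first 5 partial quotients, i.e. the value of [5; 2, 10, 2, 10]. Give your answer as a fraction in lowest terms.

a_0 = 5: 5/1
a_1 = 2: 11/2
a_2 = 10: 115/21
a_3 = 2: 241/44
a_4 = 10: 2525/461

2525/461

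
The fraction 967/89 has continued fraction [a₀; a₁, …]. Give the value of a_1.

1

967 ÷ 89 → quotient 10, remainder 77
89 ÷ 77 → quotient 1, remainder 12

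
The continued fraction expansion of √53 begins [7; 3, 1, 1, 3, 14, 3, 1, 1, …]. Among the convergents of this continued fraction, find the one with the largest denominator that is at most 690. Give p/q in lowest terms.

a_0 = 7: 7/1  (≤ bound)
a_1 = 3: 22/3  (≤ bound)
a_2 = 1: 29/4  (≤ bound)
a_3 = 1: 51/7  (≤ bound)
a_4 = 3: 182/25  (≤ bound)
a_5 = 14: 2599/357  (≤ bound)
a_6 = 3: 7979/1096  (> 690, stop)

2599/357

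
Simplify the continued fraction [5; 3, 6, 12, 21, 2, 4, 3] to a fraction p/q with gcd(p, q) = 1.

Use the convergent recurrence hₖ = aₖ·hₖ₋₁ + hₖ₋₂ (and likewise for the denominators kₖ):
a_0 = 5: 5/1
a_1 = 3: 16/3
a_2 = 6: 101/19
a_3 = 12: 1228/231
a_4 = 21: 25889/4870
a_5 = 2: 53006/9971
a_6 = 4: 237913/44754
a_7 = 3: 766745/144233

766745/144233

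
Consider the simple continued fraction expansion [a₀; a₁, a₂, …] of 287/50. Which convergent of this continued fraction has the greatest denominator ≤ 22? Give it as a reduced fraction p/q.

a_0 = 5: 5/1  (≤ bound)
a_1 = 1: 6/1  (≤ bound)
a_2 = 2: 17/3  (≤ bound)
a_3 = 1: 23/4  (≤ bound)
a_4 = 5: 132/23  (> 22, stop)

23/4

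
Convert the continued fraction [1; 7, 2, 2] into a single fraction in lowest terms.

42/37

a_0 = 1: 1/1
a_1 = 7: 8/7
a_2 = 2: 17/15
a_3 = 2: 42/37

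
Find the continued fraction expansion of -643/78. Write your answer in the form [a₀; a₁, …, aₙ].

[-9; 1, 3, 9, 2]

Run the Euclidean algorithm, recording each quotient:
⌊-643/78⌋ = -9, remainder 59
⌊78/59⌋ = 1, remainder 19
⌊59/19⌋ = 3, remainder 2
⌊19/2⌋ = 9, remainder 1
⌊2/1⌋ = 2, remainder 0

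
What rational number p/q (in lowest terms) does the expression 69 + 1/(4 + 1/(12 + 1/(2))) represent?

7063/102

Collapse the nested fraction from the inside out:
Start with 2.
12 + 1/(2/1) = 12 + 1/2 = 25/2
4 + 1/(25/2) = 4 + 2/25 = 102/25
69 + 1/(102/25) = 69 + 25/102 = 7063/102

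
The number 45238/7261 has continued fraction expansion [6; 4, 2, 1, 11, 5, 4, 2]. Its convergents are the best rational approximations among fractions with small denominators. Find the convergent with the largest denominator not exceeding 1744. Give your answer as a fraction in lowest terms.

4816/773

a_0 = 6: 6/1  (≤ bound)
a_1 = 4: 25/4  (≤ bound)
a_2 = 2: 56/9  (≤ bound)
a_3 = 1: 81/13  (≤ bound)
a_4 = 11: 947/152  (≤ bound)
a_5 = 5: 4816/773  (≤ bound)
a_6 = 4: 20211/3244  (> 1744, stop)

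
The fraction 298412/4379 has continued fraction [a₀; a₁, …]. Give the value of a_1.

⌊298412/4379⌋ = 68, remainder 640
⌊4379/640⌋ = 6, remainder 539

6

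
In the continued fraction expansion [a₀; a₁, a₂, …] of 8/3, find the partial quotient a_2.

⌊8/3⌋ = 2, remainder 2
⌊3/2⌋ = 1, remainder 1
⌊2/1⌋ = 2, remainder 0

2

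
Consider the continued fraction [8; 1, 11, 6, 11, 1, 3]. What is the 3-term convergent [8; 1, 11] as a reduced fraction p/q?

Start with 11.
1 + 1/(11/1) = 1 + 1/11 = 12/11
8 + 1/(12/11) = 8 + 11/12 = 107/12

107/12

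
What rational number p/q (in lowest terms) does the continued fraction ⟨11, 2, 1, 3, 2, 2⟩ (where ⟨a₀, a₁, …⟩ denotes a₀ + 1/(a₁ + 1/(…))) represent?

693/61

Start with 2.
2 + 1/(2/1) = 2 + 1/2 = 5/2
3 + 1/(5/2) = 3 + 2/5 = 17/5
1 + 1/(17/5) = 1 + 5/17 = 22/17
2 + 1/(22/17) = 2 + 17/22 = 61/22
11 + 1/(61/22) = 11 + 22/61 = 693/61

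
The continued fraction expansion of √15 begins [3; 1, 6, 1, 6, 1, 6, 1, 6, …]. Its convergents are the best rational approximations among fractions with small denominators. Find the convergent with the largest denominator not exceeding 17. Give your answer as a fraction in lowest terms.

31/8

a_0 = 3: 3/1  (≤ bound)
a_1 = 1: 4/1  (≤ bound)
a_2 = 6: 27/7  (≤ bound)
a_3 = 1: 31/8  (≤ bound)
a_4 = 6: 213/55  (> 17, stop)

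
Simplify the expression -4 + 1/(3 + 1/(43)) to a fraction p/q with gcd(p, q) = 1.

Build up convergents one term at a time:
a_0 = -4: -4/1
a_1 = 3: -11/3
a_2 = 43: -477/130

-477/130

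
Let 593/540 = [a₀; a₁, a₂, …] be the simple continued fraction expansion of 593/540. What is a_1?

⌊593/540⌋ = 1, remainder 53
⌊540/53⌋ = 10, remainder 10

10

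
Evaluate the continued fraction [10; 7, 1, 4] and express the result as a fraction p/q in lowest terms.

a_0 = 10: 10/1
a_1 = 7: 71/7
a_2 = 1: 81/8
a_3 = 4: 395/39

395/39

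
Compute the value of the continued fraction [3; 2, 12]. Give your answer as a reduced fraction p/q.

87/25

Compute successive convergents:
a_0 = 3: 3/1
a_1 = 2: 7/2
a_2 = 12: 87/25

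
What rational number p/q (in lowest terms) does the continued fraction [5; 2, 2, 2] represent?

a_0 = 5: 5/1
a_1 = 2: 11/2
a_2 = 2: 27/5
a_3 = 2: 65/12

65/12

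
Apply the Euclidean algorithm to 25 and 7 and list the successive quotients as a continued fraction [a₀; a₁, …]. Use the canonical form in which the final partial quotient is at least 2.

25 ÷ 7 → quotient 3, remainder 4
7 ÷ 4 → quotient 1, remainder 3
4 ÷ 3 → quotient 1, remainder 1
3 ÷ 1 → quotient 3, remainder 0

[3; 1, 1, 3]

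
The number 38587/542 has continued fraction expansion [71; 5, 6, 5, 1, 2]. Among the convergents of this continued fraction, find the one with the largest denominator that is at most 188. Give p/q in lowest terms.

11391/160

List convergents until the denominator exceeds the bound:
a_0 = 71: 71/1  (≤ bound)
a_1 = 5: 356/5  (≤ bound)
a_2 = 6: 2207/31  (≤ bound)
a_3 = 5: 11391/160  (≤ bound)
a_4 = 1: 13598/191  (> 188, stop)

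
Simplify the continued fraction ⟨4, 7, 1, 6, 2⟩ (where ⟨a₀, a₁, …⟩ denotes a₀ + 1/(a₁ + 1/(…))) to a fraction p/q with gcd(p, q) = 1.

487/118

Start with 2.
6 + 1/(2/1) = 6 + 1/2 = 13/2
1 + 1/(13/2) = 1 + 2/13 = 15/13
7 + 1/(15/13) = 7 + 13/15 = 118/15
4 + 1/(118/15) = 4 + 15/118 = 487/118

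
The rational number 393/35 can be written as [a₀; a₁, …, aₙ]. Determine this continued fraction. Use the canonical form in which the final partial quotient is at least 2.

[11; 4, 2, 1, 2]

Run the Euclidean algorithm, recording each quotient:
⌊393/35⌋ = 11, remainder 8
⌊35/8⌋ = 4, remainder 3
⌊8/3⌋ = 2, remainder 2
⌊3/2⌋ = 1, remainder 1
⌊2/1⌋ = 2, remainder 0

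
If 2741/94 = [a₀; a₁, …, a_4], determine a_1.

6

Apply division with remainder until the remainder is 0:
⌊2741/94⌋ = 29, remainder 15
⌊94/15⌋ = 6, remainder 4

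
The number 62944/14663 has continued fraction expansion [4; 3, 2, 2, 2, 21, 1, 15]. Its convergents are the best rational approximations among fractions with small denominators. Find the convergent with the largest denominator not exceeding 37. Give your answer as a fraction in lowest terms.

73/17

a_0 = 4: 4/1  (≤ bound)
a_1 = 3: 13/3  (≤ bound)
a_2 = 2: 30/7  (≤ bound)
a_3 = 2: 73/17  (≤ bound)
a_4 = 2: 176/41  (> 37, stop)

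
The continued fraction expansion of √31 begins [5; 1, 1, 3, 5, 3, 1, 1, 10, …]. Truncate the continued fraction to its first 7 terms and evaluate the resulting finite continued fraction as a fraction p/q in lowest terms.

Starting at the tail and folding back:
Start with 1.
3 + 1/(1/1) = 3 + 1/1 = 4/1
5 + 1/(4/1) = 5 + 1/4 = 21/4
3 + 1/(21/4) = 3 + 4/21 = 67/21
1 + 1/(67/21) = 1 + 21/67 = 88/67
1 + 1/(88/67) = 1 + 67/88 = 155/88
5 + 1/(155/88) = 5 + 88/155 = 863/155

863/155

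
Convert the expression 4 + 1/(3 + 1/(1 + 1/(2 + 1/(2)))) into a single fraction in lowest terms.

a_0 = 4: 4/1
a_1 = 3: 13/3
a_2 = 1: 17/4
a_3 = 2: 47/11
a_4 = 2: 111/26

111/26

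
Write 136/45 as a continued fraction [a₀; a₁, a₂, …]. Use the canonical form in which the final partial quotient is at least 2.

136 = 3·45 + 1, so a_0 = 3
45 = 45·1 + 0, so a_1 = 45

[3; 45]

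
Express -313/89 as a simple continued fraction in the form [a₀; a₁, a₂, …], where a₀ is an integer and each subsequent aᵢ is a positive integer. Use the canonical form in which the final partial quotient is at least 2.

[-4; 2, 14, 3]

-313 ÷ 89 → quotient -4, remainder 43
89 ÷ 43 → quotient 2, remainder 3
43 ÷ 3 → quotient 14, remainder 1
3 ÷ 1 → quotient 3, remainder 0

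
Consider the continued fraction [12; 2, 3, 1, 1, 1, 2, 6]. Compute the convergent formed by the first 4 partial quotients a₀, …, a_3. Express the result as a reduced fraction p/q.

Compute successive convergents:
a_0 = 12: 12/1
a_1 = 2: 25/2
a_2 = 3: 87/7
a_3 = 1: 112/9

112/9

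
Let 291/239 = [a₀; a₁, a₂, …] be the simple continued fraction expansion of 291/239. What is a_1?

Repeatedly divide and take the remainder:
291 ÷ 239 → quotient 1, remainder 52
239 ÷ 52 → quotient 4, remainder 31

4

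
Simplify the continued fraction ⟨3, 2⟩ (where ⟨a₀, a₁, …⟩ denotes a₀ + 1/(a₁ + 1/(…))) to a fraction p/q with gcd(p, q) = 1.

7/2

a_0 = 3: 3/1
a_1 = 2: 7/2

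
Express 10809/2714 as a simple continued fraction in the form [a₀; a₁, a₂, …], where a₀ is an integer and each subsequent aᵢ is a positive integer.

[3; 1, 56, 1, 2, 1, 11]

10809 = 3·2714 + 2667, so a_0 = 3
2714 = 1·2667 + 47, so a_1 = 1
2667 = 56·47 + 35, so a_2 = 56
47 = 1·35 + 12, so a_3 = 1
35 = 2·12 + 11, so a_4 = 2
12 = 1·11 + 1, so a_5 = 1
11 = 11·1 + 0, so a_6 = 11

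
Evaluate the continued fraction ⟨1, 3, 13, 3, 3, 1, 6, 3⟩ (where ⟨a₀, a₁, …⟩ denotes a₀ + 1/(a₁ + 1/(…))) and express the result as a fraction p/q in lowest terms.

15021/11335

Use the convergent recurrence hₖ = aₖ·hₖ₋₁ + hₖ₋₂ (and likewise for the denominators kₖ):
a_0 = 1: 1/1
a_1 = 3: 4/3
a_2 = 13: 53/40
a_3 = 3: 163/123
a_4 = 3: 542/409
a_5 = 1: 705/532
a_6 = 6: 4772/3601
a_7 = 3: 15021/11335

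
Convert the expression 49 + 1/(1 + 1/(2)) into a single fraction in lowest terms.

149/3

Build up convergents one term at a time:
a_0 = 49: 49/1
a_1 = 1: 50/1
a_2 = 2: 149/3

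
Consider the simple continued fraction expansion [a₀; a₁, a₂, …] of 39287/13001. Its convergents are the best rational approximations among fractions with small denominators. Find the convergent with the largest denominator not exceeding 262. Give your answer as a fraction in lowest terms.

692/229

a_0 = 3: 3/1  (≤ bound)
a_1 = 45: 136/45  (≤ bound)
a_2 = 1: 139/46  (≤ bound)
a_3 = 3: 553/183  (≤ bound)
a_4 = 1: 692/229  (≤ bound)
a_5 = 1: 1245/412  (> 262, stop)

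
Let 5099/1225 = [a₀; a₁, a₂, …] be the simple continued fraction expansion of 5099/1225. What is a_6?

5099 ÷ 1225 → quotient 4, remainder 199
1225 ÷ 199 → quotient 6, remainder 31
199 ÷ 31 → quotient 6, remainder 13
31 ÷ 13 → quotient 2, remainder 5
13 ÷ 5 → quotient 2, remainder 3
5 ÷ 3 → quotient 1, remainder 2
3 ÷ 2 → quotient 1, remainder 1

1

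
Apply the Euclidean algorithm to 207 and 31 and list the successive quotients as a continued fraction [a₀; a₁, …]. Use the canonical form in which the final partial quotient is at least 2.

Repeatedly divide and take the remainder:
⌊207/31⌋ = 6, remainder 21
⌊31/21⌋ = 1, remainder 10
⌊21/10⌋ = 2, remainder 1
⌊10/1⌋ = 10, remainder 0

[6; 1, 2, 10]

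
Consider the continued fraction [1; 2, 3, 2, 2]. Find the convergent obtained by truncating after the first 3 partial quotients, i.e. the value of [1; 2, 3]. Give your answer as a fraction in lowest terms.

10/7

Start with 3.
2 + 1/(3/1) = 2 + 1/3 = 7/3
1 + 1/(7/3) = 1 + 3/7 = 10/7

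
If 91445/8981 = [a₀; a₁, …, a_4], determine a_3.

35

91445 ÷ 8981 → quotient 10, remainder 1635
8981 ÷ 1635 → quotient 5, remainder 806
1635 ÷ 806 → quotient 2, remainder 23
806 ÷ 23 → quotient 35, remainder 1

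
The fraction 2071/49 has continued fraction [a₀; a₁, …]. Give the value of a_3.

3

2071 ÷ 49 → quotient 42, remainder 13
49 ÷ 13 → quotient 3, remainder 10
13 ÷ 10 → quotient 1, remainder 3
10 ÷ 3 → quotient 3, remainder 1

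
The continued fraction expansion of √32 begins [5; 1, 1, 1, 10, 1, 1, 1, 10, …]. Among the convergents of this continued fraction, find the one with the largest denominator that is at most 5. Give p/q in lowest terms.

a_0 = 5: 5/1  (≤ bound)
a_1 = 1: 6/1  (≤ bound)
a_2 = 1: 11/2  (≤ bound)
a_3 = 1: 17/3  (≤ bound)
a_4 = 10: 181/32  (> 5, stop)

17/3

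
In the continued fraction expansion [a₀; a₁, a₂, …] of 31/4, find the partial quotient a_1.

31 = 7·4 + 3, so a_0 = 7
4 = 1·3 + 1, so a_1 = 1

1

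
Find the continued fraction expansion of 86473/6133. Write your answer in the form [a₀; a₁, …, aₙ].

Repeatedly divide and take the remainder:
86473 = 14·6133 + 611, so a_0 = 14
6133 = 10·611 + 23, so a_1 = 10
611 = 26·23 + 13, so a_2 = 26
23 = 1·13 + 10, so a_3 = 1
13 = 1·10 + 3, so a_4 = 1
10 = 3·3 + 1, so a_5 = 3
3 = 3·1 + 0, so a_6 = 3

[14; 10, 26, 1, 1, 3, 3]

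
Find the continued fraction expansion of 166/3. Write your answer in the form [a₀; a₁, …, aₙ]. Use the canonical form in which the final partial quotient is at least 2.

166 ÷ 3 → quotient 55, remainder 1
3 ÷ 1 → quotient 3, remainder 0

[55; 3]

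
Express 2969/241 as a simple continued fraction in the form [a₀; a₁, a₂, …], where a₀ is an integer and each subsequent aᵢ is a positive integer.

[12; 3, 7, 1, 2, 3]

⌊2969/241⌋ = 12, remainder 77
⌊241/77⌋ = 3, remainder 10
⌊77/10⌋ = 7, remainder 7
⌊10/7⌋ = 1, remainder 3
⌊7/3⌋ = 2, remainder 1
⌊3/1⌋ = 3, remainder 0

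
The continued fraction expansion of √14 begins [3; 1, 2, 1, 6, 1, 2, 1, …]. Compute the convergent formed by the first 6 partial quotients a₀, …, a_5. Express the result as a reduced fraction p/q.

Start with 1.
6 + 1/(1/1) = 6 + 1/1 = 7/1
1 + 1/(7/1) = 1 + 1/7 = 8/7
2 + 1/(8/7) = 2 + 7/8 = 23/8
1 + 1/(23/8) = 1 + 8/23 = 31/23
3 + 1/(31/23) = 3 + 23/31 = 116/31

116/31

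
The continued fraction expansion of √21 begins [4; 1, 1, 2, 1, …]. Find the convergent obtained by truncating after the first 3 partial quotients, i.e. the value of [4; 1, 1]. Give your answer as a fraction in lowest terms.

a_0 = 4: 4/1
a_1 = 1: 5/1
a_2 = 1: 9/2

9/2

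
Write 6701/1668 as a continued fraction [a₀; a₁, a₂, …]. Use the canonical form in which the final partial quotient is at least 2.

Apply division with remainder until the remainder is 0:
6701 = 4·1668 + 29, so a_0 = 4
1668 = 57·29 + 15, so a_1 = 57
29 = 1·15 + 14, so a_2 = 1
15 = 1·14 + 1, so a_3 = 1
14 = 14·1 + 0, so a_4 = 14

[4; 57, 1, 1, 14]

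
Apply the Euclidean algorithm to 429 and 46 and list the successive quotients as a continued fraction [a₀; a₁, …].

[9; 3, 15]

Apply division with remainder until the remainder is 0:
429 ÷ 46 → quotient 9, remainder 15
46 ÷ 15 → quotient 3, remainder 1
15 ÷ 1 → quotient 15, remainder 0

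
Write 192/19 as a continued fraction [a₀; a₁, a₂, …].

192 ÷ 19 → quotient 10, remainder 2
19 ÷ 2 → quotient 9, remainder 1
2 ÷ 1 → quotient 2, remainder 0

[10; 9, 2]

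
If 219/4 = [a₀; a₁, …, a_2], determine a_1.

Run the Euclidean algorithm, recording each quotient:
⌊219/4⌋ = 54, remainder 3
⌊4/3⌋ = 1, remainder 1

1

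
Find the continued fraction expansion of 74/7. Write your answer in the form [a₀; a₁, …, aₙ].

[10; 1, 1, 3]

Apply division with remainder until the remainder is 0:
74 ÷ 7 → quotient 10, remainder 4
7 ÷ 4 → quotient 1, remainder 3
4 ÷ 3 → quotient 1, remainder 1
3 ÷ 1 → quotient 3, remainder 0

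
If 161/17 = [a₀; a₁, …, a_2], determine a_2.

⌊161/17⌋ = 9, remainder 8
⌊17/8⌋ = 2, remainder 1
⌊8/1⌋ = 8, remainder 0

8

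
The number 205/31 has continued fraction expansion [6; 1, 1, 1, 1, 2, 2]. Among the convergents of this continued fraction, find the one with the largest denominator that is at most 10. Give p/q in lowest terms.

List convergents until the denominator exceeds the bound:
a_0 = 6: 6/1  (≤ bound)
a_1 = 1: 7/1  (≤ bound)
a_2 = 1: 13/2  (≤ bound)
a_3 = 1: 20/3  (≤ bound)
a_4 = 1: 33/5  (≤ bound)
a_5 = 2: 86/13  (> 10, stop)

33/5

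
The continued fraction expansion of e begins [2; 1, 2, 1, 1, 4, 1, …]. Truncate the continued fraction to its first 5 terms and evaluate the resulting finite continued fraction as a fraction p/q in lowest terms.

19/7

Use the convergent recurrence hₖ = aₖ·hₖ₋₁ + hₖ₋₂ (and likewise for the denominators kₖ):
a_0 = 2: 2/1
a_1 = 1: 3/1
a_2 = 2: 8/3
a_3 = 1: 11/4
a_4 = 1: 19/7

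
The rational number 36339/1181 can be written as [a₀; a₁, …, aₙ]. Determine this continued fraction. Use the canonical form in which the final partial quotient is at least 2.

Apply division with remainder until the remainder is 0:
⌊36339/1181⌋ = 30, remainder 909
⌊1181/909⌋ = 1, remainder 272
⌊909/272⌋ = 3, remainder 93
⌊272/93⌋ = 2, remainder 86
⌊93/86⌋ = 1, remainder 7
⌊86/7⌋ = 12, remainder 2
⌊7/2⌋ = 3, remainder 1
⌊2/1⌋ = 2, remainder 0

[30; 1, 3, 2, 1, 12, 3, 2]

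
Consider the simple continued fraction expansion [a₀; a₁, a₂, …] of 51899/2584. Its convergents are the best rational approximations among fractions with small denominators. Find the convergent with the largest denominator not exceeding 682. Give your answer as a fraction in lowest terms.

1185/59

a_0 = 20: 20/1  (≤ bound)
a_1 = 11: 221/11  (≤ bound)
a_2 = 1: 241/12  (≤ bound)
a_3 = 3: 944/47  (≤ bound)
a_4 = 1: 1185/59  (≤ bound)
a_5 = 43: 51899/2584  (> 682, stop)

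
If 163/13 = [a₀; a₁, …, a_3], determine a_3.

⌊163/13⌋ = 12, remainder 7
⌊13/7⌋ = 1, remainder 6
⌊7/6⌋ = 1, remainder 1
⌊6/1⌋ = 6, remainder 0

6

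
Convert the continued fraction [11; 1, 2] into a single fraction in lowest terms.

a_0 = 11: 11/1
a_1 = 1: 12/1
a_2 = 2: 35/3

35/3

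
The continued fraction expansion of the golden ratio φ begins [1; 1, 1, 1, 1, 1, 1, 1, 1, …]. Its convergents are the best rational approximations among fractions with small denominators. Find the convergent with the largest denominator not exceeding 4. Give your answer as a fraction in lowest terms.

List convergents until the denominator exceeds the bound:
a_0 = 1: 1/1  (≤ bound)
a_1 = 1: 2/1  (≤ bound)
a_2 = 1: 3/2  (≤ bound)
a_3 = 1: 5/3  (≤ bound)
a_4 = 1: 8/5  (> 4, stop)

5/3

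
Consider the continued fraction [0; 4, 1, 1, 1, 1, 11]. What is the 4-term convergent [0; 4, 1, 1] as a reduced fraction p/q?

Start with 1.
1 + 1/(1/1) = 1 + 1/1 = 2/1
4 + 1/(2/1) = 4 + 1/2 = 9/2
0 + 1/(9/2) = 0 + 2/9 = 2/9

2/9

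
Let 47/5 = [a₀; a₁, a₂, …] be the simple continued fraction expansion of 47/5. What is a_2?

2

Run the Euclidean algorithm, recording each quotient:
47 ÷ 5 → quotient 9, remainder 2
5 ÷ 2 → quotient 2, remainder 1
2 ÷ 1 → quotient 2, remainder 0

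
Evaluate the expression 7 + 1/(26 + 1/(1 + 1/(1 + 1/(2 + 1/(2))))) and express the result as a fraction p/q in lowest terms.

2245/319

Use the convergent recurrence hₖ = aₖ·hₖ₋₁ + hₖ₋₂ (and likewise for the denominators kₖ):
a_0 = 7: 7/1
a_1 = 26: 183/26
a_2 = 1: 190/27
a_3 = 1: 373/53
a_4 = 2: 936/133
a_5 = 2: 2245/319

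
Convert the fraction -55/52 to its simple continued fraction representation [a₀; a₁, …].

[-2; 1, 16, 3]

Apply division with remainder until the remainder is 0:
-55 ÷ 52 → quotient -2, remainder 49
52 ÷ 49 → quotient 1, remainder 3
49 ÷ 3 → quotient 16, remainder 1
3 ÷ 1 → quotient 3, remainder 0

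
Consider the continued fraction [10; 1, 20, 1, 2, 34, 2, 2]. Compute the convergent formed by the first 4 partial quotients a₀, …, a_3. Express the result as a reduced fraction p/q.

241/22

Start with 1.
20 + 1/(1/1) = 20 + 1/1 = 21/1
1 + 1/(21/1) = 1 + 1/21 = 22/21
10 + 1/(22/21) = 10 + 21/22 = 241/22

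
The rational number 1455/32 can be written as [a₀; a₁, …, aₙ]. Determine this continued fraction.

[45; 2, 7, 2]

⌊1455/32⌋ = 45, remainder 15
⌊32/15⌋ = 2, remainder 2
⌊15/2⌋ = 7, remainder 1
⌊2/1⌋ = 2, remainder 0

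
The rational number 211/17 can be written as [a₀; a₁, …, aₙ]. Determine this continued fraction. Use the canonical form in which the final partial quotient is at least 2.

[12; 2, 2, 3]

Apply division with remainder until the remainder is 0:
⌊211/17⌋ = 12, remainder 7
⌊17/7⌋ = 2, remainder 3
⌊7/3⌋ = 2, remainder 1
⌊3/1⌋ = 3, remainder 0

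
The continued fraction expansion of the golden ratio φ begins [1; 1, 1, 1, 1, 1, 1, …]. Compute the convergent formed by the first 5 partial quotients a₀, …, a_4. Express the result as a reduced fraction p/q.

Use the convergent recurrence hₖ = aₖ·hₖ₋₁ + hₖ₋₂ (and likewise for the denominators kₖ):
a_0 = 1: 1/1
a_1 = 1: 2/1
a_2 = 1: 3/2
a_3 = 1: 5/3
a_4 = 1: 8/5

8/5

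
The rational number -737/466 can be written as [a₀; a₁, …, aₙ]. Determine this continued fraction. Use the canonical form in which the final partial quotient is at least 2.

-737 ÷ 466 → quotient -2, remainder 195
466 ÷ 195 → quotient 2, remainder 76
195 ÷ 76 → quotient 2, remainder 43
76 ÷ 43 → quotient 1, remainder 33
43 ÷ 33 → quotient 1, remainder 10
33 ÷ 10 → quotient 3, remainder 3
10 ÷ 3 → quotient 3, remainder 1
3 ÷ 1 → quotient 3, remainder 0

[-2; 2, 2, 1, 1, 3, 3, 3]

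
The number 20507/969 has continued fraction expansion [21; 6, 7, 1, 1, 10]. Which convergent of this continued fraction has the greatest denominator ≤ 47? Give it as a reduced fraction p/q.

a_0 = 21: 21/1  (≤ bound)
a_1 = 6: 127/6  (≤ bound)
a_2 = 7: 910/43  (≤ bound)
a_3 = 1: 1037/49  (> 47, stop)

910/43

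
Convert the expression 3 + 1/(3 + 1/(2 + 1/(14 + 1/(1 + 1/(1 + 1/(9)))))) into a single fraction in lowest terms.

Work from the innermost term outward:
Start with 9.
1 + 1/(9/1) = 1 + 1/9 = 10/9
1 + 1/(10/9) = 1 + 9/10 = 19/10
14 + 1/(19/10) = 14 + 10/19 = 276/19
2 + 1/(276/19) = 2 + 19/276 = 571/276
3 + 1/(571/276) = 3 + 276/571 = 1989/571
3 + 1/(1989/571) = 3 + 571/1989 = 6538/1989

6538/1989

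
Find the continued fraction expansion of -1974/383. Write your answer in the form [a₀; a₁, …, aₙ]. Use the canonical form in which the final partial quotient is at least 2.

[-6; 1, 5, 2, 29]

-1974 ÷ 383 → quotient -6, remainder 324
383 ÷ 324 → quotient 1, remainder 59
324 ÷ 59 → quotient 5, remainder 29
59 ÷ 29 → quotient 2, remainder 1
29 ÷ 1 → quotient 29, remainder 0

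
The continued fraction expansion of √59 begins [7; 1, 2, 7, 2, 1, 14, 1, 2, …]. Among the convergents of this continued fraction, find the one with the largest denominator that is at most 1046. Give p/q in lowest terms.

7781/1013

a_0 = 7: 7/1  (≤ bound)
a_1 = 1: 8/1  (≤ bound)
a_2 = 2: 23/3  (≤ bound)
a_3 = 7: 169/22  (≤ bound)
a_4 = 2: 361/47  (≤ bound)
a_5 = 1: 530/69  (≤ bound)
a_6 = 14: 7781/1013  (≤ bound)
a_7 = 1: 8311/1082  (> 1046, stop)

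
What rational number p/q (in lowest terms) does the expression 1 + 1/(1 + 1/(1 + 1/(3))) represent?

11/7

Use the convergent recurrence hₖ = aₖ·hₖ₋₁ + hₖ₋₂ (and likewise for the denominators kₖ):
a_0 = 1: 1/1
a_1 = 1: 2/1
a_2 = 1: 3/2
a_3 = 3: 11/7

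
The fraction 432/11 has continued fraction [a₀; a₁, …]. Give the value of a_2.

1

432 ÷ 11 → quotient 39, remainder 3
11 ÷ 3 → quotient 3, remainder 2
3 ÷ 2 → quotient 1, remainder 1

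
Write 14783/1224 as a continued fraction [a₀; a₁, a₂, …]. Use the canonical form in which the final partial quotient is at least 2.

⌊14783/1224⌋ = 12, remainder 95
⌊1224/95⌋ = 12, remainder 84
⌊95/84⌋ = 1, remainder 11
⌊84/11⌋ = 7, remainder 7
⌊11/7⌋ = 1, remainder 4
⌊7/4⌋ = 1, remainder 3
⌊4/3⌋ = 1, remainder 1
⌊3/1⌋ = 3, remainder 0

[12; 12, 1, 7, 1, 1, 1, 3]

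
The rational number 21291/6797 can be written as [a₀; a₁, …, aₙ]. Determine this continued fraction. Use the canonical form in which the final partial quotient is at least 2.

Apply division with remainder until the remainder is 0:
⌊21291/6797⌋ = 3, remainder 900
⌊6797/900⌋ = 7, remainder 497
⌊900/497⌋ = 1, remainder 403
⌊497/403⌋ = 1, remainder 94
⌊403/94⌋ = 4, remainder 27
⌊94/27⌋ = 3, remainder 13
⌊27/13⌋ = 2, remainder 1
⌊13/1⌋ = 13, remainder 0

[3; 7, 1, 1, 4, 3, 2, 13]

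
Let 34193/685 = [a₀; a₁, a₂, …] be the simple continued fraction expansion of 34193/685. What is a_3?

57

34193 = 49·685 + 628, so a_0 = 49
685 = 1·628 + 57, so a_1 = 1
628 = 11·57 + 1, so a_2 = 11
57 = 57·1 + 0, so a_3 = 57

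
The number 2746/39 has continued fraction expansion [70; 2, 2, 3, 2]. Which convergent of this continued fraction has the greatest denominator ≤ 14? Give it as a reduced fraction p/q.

352/5

List convergents until the denominator exceeds the bound:
a_0 = 70: 70/1  (≤ bound)
a_1 = 2: 141/2  (≤ bound)
a_2 = 2: 352/5  (≤ bound)
a_3 = 3: 1197/17  (> 14, stop)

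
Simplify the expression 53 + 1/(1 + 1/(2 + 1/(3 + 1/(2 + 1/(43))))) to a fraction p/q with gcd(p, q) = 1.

53642/999

a_0 = 53: 53/1
a_1 = 1: 54/1
a_2 = 2: 161/3
a_3 = 3: 537/10
a_4 = 2: 1235/23
a_5 = 43: 53642/999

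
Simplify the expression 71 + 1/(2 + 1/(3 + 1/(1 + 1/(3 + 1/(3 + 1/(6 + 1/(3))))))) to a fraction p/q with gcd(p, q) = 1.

157957/2211

Starting at the tail and folding back:
Start with 3.
6 + 1/(3/1) = 6 + 1/3 = 19/3
3 + 1/(19/3) = 3 + 3/19 = 60/19
3 + 1/(60/19) = 3 + 19/60 = 199/60
1 + 1/(199/60) = 1 + 60/199 = 259/199
3 + 1/(259/199) = 3 + 199/259 = 976/259
2 + 1/(976/259) = 2 + 259/976 = 2211/976
71 + 1/(2211/976) = 71 + 976/2211 = 157957/2211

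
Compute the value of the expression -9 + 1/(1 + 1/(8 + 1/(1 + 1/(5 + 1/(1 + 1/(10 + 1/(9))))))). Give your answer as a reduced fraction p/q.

a_0 = -9: -9/1
a_1 = 1: -8/1
a_2 = 8: -73/9
a_3 = 1: -81/10
a_4 = 5: -478/59
a_5 = 1: -559/69
a_6 = 10: -6068/749
a_7 = 9: -55171/6810

-55171/6810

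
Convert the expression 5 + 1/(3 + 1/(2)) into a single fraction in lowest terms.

Use the convergent recurrence hₖ = aₖ·hₖ₋₁ + hₖ₋₂ (and likewise for the denominators kₖ):
a_0 = 5: 5/1
a_1 = 3: 16/3
a_2 = 2: 37/7

37/7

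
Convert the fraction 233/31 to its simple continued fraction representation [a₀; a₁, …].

[7; 1, 1, 15]

233 = 7·31 + 16, so a_0 = 7
31 = 1·16 + 15, so a_1 = 1
16 = 1·15 + 1, so a_2 = 1
15 = 15·1 + 0, so a_3 = 15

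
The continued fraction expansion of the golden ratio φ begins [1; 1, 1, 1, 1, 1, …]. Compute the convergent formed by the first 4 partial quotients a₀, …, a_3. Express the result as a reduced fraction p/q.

Collapse the nested fraction from the inside out:
Start with 1.
1 + 1/(1/1) = 1 + 1/1 = 2/1
1 + 1/(2/1) = 1 + 1/2 = 3/2
1 + 1/(3/2) = 1 + 2/3 = 5/3

5/3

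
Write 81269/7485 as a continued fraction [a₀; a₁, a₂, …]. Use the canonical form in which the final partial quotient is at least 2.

Repeatedly divide and take the remainder:
⌊81269/7485⌋ = 10, remainder 6419
⌊7485/6419⌋ = 1, remainder 1066
⌊6419/1066⌋ = 6, remainder 23
⌊1066/23⌋ = 46, remainder 8
⌊23/8⌋ = 2, remainder 7
⌊8/7⌋ = 1, remainder 1
⌊7/1⌋ = 7, remainder 0

[10; 1, 6, 46, 2, 1, 7]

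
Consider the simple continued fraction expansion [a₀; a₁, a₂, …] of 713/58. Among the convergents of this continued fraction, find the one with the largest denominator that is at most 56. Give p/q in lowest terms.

a_0 = 12: 12/1  (≤ bound)
a_1 = 3: 37/3  (≤ bound)
a_2 = 2: 86/7  (≤ bound)
a_3 = 2: 209/17  (≤ bound)
a_4 = 3: 713/58  (> 56, stop)

209/17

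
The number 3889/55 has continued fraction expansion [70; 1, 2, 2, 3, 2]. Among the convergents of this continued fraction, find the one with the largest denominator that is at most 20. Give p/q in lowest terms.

495/7

a_0 = 70: 70/1  (≤ bound)
a_1 = 1: 71/1  (≤ bound)
a_2 = 2: 212/3  (≤ bound)
a_3 = 2: 495/7  (≤ bound)
a_4 = 3: 1697/24  (> 20, stop)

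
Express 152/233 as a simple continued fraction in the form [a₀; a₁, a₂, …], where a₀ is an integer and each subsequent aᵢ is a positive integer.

⌊152/233⌋ = 0, remainder 152
⌊233/152⌋ = 1, remainder 81
⌊152/81⌋ = 1, remainder 71
⌊81/71⌋ = 1, remainder 10
⌊71/10⌋ = 7, remainder 1
⌊10/1⌋ = 10, remainder 0

[0; 1, 1, 1, 7, 10]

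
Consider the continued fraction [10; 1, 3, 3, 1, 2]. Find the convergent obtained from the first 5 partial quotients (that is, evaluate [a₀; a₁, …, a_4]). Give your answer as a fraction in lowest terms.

183/17

Start with 1.
3 + 1/(1/1) = 3 + 1/1 = 4/1
3 + 1/(4/1) = 3 + 1/4 = 13/4
1 + 1/(13/4) = 1 + 4/13 = 17/13
10 + 1/(17/13) = 10 + 13/17 = 183/17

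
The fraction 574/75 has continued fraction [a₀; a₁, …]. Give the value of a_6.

2

Apply division with remainder until the remainder is 0:
⌊574/75⌋ = 7, remainder 49
⌊75/49⌋ = 1, remainder 26
⌊49/26⌋ = 1, remainder 23
⌊26/23⌋ = 1, remainder 3
⌊23/3⌋ = 7, remainder 2
⌊3/2⌋ = 1, remainder 1
⌊2/1⌋ = 2, remainder 0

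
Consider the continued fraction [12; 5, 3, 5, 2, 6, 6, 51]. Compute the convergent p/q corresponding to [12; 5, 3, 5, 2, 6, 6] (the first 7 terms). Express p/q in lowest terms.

90095/7392

Start with 6.
6 + 1/(6/1) = 6 + 1/6 = 37/6
2 + 1/(37/6) = 2 + 6/37 = 80/37
5 + 1/(80/37) = 5 + 37/80 = 437/80
3 + 1/(437/80) = 3 + 80/437 = 1391/437
5 + 1/(1391/437) = 5 + 437/1391 = 7392/1391
12 + 1/(7392/1391) = 12 + 1391/7392 = 90095/7392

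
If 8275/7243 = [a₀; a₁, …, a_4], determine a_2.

Apply division with remainder until the remainder is 0:
8275 = 1·7243 + 1032, so a_0 = 1
7243 = 7·1032 + 19, so a_1 = 7
1032 = 54·19 + 6, so a_2 = 54

54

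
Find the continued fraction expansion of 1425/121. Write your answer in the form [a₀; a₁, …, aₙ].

1425 ÷ 121 → quotient 11, remainder 94
121 ÷ 94 → quotient 1, remainder 27
94 ÷ 27 → quotient 3, remainder 13
27 ÷ 13 → quotient 2, remainder 1
13 ÷ 1 → quotient 13, remainder 0

[11; 1, 3, 2, 13]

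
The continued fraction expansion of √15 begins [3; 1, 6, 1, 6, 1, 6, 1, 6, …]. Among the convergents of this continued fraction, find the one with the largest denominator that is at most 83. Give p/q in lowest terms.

244/63

List convergents until the denominator exceeds the bound:
a_0 = 3: 3/1  (≤ bound)
a_1 = 1: 4/1  (≤ bound)
a_2 = 6: 27/7  (≤ bound)
a_3 = 1: 31/8  (≤ bound)
a_4 = 6: 213/55  (≤ bound)
a_5 = 1: 244/63  (≤ bound)
a_6 = 6: 1677/433  (> 83, stop)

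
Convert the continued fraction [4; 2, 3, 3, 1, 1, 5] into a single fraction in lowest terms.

1308/295

a_0 = 4: 4/1
a_1 = 2: 9/2
a_2 = 3: 31/7
a_3 = 3: 102/23
a_4 = 1: 133/30
a_5 = 1: 235/53
a_6 = 5: 1308/295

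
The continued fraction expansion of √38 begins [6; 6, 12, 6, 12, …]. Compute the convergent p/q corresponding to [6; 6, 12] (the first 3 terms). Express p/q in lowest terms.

a_0 = 6: 6/1
a_1 = 6: 37/6
a_2 = 12: 450/73

450/73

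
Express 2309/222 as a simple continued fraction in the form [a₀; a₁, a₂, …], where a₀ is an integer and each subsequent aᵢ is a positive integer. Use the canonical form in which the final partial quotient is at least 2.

[10; 2, 2, 44]

⌊2309/222⌋ = 10, remainder 89
⌊222/89⌋ = 2, remainder 44
⌊89/44⌋ = 2, remainder 1
⌊44/1⌋ = 44, remainder 0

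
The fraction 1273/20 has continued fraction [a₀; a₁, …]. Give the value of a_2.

1

Run the Euclidean algorithm, recording each quotient:
1273 = 63·20 + 13, so a_0 = 63
20 = 1·13 + 7, so a_1 = 1
13 = 1·7 + 6, so a_2 = 1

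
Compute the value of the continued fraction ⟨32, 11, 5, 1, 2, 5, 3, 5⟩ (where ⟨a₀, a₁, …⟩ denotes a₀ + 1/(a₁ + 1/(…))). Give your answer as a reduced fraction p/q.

552645/17222

Start with 5.
3 + 1/(5/1) = 3 + 1/5 = 16/5
5 + 1/(16/5) = 5 + 5/16 = 85/16
2 + 1/(85/16) = 2 + 16/85 = 186/85
1 + 1/(186/85) = 1 + 85/186 = 271/186
5 + 1/(271/186) = 5 + 186/271 = 1541/271
11 + 1/(1541/271) = 11 + 271/1541 = 17222/1541
32 + 1/(17222/1541) = 32 + 1541/17222 = 552645/17222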